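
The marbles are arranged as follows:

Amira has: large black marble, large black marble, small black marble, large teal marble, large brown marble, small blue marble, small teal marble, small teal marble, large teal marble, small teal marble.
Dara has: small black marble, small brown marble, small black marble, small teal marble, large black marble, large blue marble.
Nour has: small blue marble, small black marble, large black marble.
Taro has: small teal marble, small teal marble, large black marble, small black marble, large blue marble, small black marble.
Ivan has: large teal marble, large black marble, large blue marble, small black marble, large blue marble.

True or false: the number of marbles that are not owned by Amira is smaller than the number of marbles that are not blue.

marbles that are not owned by Amira: 20.
marbles that are not blue: 24.
The claim requires 20 < 24, which holds.

True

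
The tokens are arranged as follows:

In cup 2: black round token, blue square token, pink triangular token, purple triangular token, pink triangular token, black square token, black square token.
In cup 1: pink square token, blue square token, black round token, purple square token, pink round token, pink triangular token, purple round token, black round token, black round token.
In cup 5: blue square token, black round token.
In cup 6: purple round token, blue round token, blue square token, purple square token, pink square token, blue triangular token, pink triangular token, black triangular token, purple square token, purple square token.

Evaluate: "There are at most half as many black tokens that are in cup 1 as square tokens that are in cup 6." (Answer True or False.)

black tokens in cup 1: 3.
square tokens in cup 6: 5.
The claim requires 2 × 3 = 6 ≤ 5, which does not hold.

False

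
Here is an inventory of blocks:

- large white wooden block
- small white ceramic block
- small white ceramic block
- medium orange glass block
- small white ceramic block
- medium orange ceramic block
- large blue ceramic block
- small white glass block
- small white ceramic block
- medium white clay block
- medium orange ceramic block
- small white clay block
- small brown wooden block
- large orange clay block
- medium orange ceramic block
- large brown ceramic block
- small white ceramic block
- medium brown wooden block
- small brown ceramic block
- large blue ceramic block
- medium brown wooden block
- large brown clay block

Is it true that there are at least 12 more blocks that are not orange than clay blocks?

blocks that are not orange: 17.
clay blocks: 4.
The claim requires 17 − 4 = 13 ≥ 12, which holds.

True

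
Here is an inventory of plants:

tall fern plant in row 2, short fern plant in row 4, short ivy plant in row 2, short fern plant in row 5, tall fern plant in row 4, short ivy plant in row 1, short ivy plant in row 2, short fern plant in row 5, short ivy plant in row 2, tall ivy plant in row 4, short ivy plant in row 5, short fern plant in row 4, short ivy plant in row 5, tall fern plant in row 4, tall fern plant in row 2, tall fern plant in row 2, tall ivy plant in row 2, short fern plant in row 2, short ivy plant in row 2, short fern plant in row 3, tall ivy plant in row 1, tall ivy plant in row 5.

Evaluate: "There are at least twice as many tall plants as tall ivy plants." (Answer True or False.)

tall plants: 9.
tall ivy plants: 4.
The claim requires 9 ≥ 2 × 4 = 8, which holds.

True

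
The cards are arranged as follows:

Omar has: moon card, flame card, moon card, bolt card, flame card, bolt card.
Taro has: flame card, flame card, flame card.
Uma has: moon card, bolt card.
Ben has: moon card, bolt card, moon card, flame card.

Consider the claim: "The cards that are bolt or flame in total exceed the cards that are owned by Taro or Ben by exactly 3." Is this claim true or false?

True

|cards that are bolt or flame| = 10.
|cards owned by Taro or Ben| = 7.
The claim requires 10 − 7 (= 3) to equal 3, which holds.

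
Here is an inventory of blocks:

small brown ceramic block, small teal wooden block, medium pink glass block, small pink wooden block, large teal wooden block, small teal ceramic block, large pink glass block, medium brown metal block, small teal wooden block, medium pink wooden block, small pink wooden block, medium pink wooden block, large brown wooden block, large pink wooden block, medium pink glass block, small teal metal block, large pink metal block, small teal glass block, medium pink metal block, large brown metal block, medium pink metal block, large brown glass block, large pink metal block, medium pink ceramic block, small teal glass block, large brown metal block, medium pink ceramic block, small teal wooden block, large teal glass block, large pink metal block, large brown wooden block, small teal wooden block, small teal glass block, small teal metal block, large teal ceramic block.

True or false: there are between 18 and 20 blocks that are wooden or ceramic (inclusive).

|blocks that are wooden or ceramic| = 17.
The claim requires 18 ≤ 17 ≤ 20, which does not hold.

False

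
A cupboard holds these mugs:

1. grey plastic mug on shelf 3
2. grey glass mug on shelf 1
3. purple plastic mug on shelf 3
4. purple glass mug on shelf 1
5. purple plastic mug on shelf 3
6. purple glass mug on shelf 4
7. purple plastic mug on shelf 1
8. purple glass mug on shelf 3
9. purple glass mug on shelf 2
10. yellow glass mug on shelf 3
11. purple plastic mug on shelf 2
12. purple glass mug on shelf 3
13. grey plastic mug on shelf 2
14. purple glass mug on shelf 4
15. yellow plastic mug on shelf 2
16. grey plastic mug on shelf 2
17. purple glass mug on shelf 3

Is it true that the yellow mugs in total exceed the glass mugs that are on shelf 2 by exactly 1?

True

yellow mugs: 2.
glass mugs on shelf 2: 1.
The claim requires 2 − 1 (= 1) to equal 1, which holds.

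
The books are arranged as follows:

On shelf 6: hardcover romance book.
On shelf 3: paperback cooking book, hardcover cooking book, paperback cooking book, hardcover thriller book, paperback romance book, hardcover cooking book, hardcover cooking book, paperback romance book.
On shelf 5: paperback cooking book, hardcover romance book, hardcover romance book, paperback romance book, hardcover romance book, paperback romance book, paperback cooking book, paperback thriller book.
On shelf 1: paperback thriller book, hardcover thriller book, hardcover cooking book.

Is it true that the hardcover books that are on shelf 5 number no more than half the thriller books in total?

There are 3 hardcover books on shelf 5.
There are 4 thriller books.
The claim requires 2 × 3 = 6 ≤ 4, which does not hold.

False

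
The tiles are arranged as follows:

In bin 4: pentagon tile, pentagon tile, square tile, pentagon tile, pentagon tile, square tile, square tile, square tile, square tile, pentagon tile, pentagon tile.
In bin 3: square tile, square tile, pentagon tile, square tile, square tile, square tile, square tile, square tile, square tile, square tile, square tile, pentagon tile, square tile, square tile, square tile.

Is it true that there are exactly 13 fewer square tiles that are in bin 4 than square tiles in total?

True

There are 5 square tiles in bin 4.
There are 18 square tiles.
The claim requires 18 − 5 (= 13) to equal 13, which holds.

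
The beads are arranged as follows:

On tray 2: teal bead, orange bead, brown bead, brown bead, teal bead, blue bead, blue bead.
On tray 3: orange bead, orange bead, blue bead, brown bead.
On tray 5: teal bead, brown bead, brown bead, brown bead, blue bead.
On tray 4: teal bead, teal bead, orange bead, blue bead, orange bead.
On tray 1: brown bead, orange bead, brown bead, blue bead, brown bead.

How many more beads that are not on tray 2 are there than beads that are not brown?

2

beads that are not on tray 2: 19.
beads that are not brown: 17.
19 − 17 = 2.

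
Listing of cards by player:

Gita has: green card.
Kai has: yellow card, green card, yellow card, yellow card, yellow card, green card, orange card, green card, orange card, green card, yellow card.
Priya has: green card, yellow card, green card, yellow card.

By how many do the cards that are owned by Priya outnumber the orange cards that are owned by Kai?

cards owned by Priya: 4.
orange cards owned by Kai: 2.
4 − 2 = 2.

2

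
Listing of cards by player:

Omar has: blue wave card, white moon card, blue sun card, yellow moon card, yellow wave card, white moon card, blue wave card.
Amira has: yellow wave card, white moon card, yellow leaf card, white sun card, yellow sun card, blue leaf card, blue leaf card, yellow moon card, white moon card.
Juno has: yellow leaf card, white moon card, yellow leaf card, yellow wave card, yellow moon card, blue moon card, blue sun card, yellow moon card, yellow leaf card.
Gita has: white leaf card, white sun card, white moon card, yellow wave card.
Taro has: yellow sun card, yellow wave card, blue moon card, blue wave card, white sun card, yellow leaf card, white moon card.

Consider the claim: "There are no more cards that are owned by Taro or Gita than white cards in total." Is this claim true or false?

Count of cards owned by Taro or Gita: 11.
There are 11 white cards.
The claim requires 11 ≤ 11, which holds.

True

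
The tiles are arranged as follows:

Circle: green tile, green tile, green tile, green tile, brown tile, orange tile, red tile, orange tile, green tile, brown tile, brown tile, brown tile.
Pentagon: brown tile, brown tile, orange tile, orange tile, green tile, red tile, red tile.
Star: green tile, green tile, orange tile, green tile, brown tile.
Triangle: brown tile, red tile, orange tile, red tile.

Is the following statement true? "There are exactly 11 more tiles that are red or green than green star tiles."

|tiles that are red or green| = 14.
|green star tiles| = 3.
The claim requires 14 − 3 (= 11) to equal 11, which holds.

True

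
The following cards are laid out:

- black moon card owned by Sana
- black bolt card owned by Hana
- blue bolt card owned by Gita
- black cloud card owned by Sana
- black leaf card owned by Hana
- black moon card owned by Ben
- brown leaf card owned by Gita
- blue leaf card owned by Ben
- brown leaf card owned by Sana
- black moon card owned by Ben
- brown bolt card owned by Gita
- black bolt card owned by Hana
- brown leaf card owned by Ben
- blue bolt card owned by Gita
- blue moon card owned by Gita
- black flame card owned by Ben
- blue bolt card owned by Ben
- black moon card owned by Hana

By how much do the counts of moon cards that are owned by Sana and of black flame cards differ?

0

moon cards owned by Sana: 1. black flame cards: 1.
|1 − 1| = 1 − 1 = 0.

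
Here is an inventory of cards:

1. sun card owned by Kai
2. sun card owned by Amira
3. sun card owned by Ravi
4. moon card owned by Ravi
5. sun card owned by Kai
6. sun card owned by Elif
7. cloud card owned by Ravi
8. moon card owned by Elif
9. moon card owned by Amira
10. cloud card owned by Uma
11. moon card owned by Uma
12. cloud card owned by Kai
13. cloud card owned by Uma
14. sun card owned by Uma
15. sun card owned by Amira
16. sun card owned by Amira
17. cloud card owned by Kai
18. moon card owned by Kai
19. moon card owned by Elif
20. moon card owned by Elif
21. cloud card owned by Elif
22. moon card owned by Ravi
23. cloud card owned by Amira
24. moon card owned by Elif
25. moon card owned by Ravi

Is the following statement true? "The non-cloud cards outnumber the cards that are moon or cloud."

non-cloud cards: 18.
cards that are moon or cloud: 17.
The claim requires 18 > 17, which holds.

True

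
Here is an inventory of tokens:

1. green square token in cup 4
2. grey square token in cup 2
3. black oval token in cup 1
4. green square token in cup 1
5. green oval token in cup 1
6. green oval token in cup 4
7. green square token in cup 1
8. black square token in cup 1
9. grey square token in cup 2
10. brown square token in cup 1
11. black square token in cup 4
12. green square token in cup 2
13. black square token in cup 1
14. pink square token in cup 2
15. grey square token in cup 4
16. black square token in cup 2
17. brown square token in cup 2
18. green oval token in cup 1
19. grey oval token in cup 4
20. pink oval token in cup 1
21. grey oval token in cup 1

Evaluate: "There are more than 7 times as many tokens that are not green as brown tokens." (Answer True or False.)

|tokens that are not green| = 14.
|brown tokens| = 2.
The claim requires 14 > 7 × 2 = 14, which does not hold.

False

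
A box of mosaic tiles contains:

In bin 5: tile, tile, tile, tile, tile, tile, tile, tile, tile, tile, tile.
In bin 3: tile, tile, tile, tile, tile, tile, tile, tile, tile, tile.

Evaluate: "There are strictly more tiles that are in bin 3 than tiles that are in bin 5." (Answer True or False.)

|tiles in bin 3| = 10.
|tiles in bin 5| = 11.
The claim requires 10 > 11, which does not hold.

False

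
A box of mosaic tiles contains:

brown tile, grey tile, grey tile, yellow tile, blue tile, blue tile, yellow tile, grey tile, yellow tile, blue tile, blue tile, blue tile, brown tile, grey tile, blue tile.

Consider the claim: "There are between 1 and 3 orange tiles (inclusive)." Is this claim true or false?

False

There are 0 orange tiles.
The claim requires 1 ≤ 0 ≤ 3, which does not hold.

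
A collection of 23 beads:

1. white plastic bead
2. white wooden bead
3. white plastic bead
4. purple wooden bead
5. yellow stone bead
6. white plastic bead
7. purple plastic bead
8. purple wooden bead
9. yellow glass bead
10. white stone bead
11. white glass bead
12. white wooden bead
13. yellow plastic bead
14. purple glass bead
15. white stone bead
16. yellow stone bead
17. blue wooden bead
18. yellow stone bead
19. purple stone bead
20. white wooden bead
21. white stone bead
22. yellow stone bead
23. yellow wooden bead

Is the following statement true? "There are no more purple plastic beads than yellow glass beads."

True

purple plastic beads: 1.
yellow glass beads: 1.
The claim requires 1 ≤ 1, which holds.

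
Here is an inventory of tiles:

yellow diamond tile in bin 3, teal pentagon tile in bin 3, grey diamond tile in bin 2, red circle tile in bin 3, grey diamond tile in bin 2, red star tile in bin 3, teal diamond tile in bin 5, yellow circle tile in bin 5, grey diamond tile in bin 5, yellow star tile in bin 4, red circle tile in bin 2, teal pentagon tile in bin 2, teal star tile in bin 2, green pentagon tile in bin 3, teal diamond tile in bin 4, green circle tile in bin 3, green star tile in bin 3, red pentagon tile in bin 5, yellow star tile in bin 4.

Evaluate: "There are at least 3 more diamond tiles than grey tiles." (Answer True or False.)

|diamond tiles| = 6.
|grey tiles| = 3.
The claim requires 6 − 3 = 3 ≥ 3, which holds.

True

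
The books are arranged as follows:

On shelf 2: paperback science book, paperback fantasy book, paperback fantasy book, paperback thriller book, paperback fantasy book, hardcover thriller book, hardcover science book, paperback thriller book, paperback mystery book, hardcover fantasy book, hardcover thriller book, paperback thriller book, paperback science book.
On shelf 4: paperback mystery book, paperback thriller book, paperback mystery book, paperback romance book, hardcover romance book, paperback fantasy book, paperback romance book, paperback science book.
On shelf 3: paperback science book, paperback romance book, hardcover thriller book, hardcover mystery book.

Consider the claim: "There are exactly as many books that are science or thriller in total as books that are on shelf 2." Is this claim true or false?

False

There are 12 books that are science or thriller.
There are 13 books on shelf 2.
The claim requires 12 = 13, which does not hold.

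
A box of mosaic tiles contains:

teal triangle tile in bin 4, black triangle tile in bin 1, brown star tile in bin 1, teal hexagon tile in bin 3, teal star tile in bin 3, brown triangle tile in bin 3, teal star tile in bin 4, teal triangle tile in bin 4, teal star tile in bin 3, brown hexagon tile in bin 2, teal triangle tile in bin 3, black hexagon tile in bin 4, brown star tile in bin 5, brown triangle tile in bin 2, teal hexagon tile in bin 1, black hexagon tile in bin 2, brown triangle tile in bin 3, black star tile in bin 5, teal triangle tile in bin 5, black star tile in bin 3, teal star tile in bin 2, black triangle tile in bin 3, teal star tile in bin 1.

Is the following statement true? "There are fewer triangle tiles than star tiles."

|triangle tiles| = 9.
|star tiles| = 9.
The claim requires 9 < 9, which does not hold.

False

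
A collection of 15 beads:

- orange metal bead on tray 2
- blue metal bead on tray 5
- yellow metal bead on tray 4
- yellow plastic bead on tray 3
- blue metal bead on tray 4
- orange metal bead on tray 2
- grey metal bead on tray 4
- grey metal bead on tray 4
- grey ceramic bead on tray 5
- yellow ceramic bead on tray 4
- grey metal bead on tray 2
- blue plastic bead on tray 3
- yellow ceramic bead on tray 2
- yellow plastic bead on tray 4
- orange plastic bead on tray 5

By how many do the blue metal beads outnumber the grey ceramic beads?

blue metal beads: 2.
grey ceramic beads: 1.
2 − 1 = 1.

1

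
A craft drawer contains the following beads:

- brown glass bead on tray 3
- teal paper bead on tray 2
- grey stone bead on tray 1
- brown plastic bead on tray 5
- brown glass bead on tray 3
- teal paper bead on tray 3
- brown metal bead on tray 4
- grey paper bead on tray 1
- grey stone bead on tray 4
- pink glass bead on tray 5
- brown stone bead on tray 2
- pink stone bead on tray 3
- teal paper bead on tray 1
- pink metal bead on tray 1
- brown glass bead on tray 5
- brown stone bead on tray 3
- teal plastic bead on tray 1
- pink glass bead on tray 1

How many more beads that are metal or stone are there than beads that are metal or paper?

beads that are metal or stone: 7.
beads that are metal or paper: 6.
7 − 6 = 1.

1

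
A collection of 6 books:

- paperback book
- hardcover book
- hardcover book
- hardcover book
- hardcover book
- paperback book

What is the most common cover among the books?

hardcover

Counts by cover: hardcover 4, paperback 2.
The maximum is 4, held uniquely by hardcover.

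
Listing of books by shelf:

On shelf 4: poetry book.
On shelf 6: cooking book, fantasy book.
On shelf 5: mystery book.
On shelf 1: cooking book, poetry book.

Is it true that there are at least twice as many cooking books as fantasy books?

cooking books: 2.
fantasy books: 1.
The claim requires 2 ≥ 2 × 1 = 2, which holds.

True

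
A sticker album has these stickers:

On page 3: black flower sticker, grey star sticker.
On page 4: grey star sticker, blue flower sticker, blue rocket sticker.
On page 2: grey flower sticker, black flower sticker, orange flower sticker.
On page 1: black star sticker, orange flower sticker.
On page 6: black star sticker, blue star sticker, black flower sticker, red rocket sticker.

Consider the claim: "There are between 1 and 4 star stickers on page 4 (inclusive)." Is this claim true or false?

True

star stickers on page 4: 1.
The claim requires 1 ≤ 1 ≤ 4, which holds.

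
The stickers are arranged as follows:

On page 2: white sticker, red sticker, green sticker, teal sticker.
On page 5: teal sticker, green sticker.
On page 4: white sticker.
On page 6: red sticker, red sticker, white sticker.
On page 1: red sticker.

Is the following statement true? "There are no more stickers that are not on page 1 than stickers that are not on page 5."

There are 10 stickers that are not on page 1.
There are 9 stickers that are not on page 5.
The claim requires 10 ≤ 9, which does not hold.

False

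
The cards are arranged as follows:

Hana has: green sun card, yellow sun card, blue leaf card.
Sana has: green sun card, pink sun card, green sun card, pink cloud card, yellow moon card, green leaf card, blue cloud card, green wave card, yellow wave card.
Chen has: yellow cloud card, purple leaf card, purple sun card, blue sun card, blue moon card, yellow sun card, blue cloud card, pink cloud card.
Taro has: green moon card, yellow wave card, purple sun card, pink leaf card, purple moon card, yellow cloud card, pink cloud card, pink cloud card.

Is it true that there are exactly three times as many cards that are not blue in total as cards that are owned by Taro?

|cards that are not blue| = 23.
|cards owned by Taro| = 8.
The claim requires 23 = 3 × 8 = 24, which does not hold.

False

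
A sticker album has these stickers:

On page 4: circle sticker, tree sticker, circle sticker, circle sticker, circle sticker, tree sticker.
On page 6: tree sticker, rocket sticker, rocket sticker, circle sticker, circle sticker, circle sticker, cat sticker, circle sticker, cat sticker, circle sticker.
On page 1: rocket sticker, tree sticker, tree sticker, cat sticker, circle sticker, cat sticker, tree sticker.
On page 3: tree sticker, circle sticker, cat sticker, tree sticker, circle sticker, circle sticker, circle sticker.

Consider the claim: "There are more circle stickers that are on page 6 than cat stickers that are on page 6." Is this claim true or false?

True

There are 5 circle stickers on page 6.
There are 2 cat stickers on page 6.
The claim requires 5 > 2, which holds.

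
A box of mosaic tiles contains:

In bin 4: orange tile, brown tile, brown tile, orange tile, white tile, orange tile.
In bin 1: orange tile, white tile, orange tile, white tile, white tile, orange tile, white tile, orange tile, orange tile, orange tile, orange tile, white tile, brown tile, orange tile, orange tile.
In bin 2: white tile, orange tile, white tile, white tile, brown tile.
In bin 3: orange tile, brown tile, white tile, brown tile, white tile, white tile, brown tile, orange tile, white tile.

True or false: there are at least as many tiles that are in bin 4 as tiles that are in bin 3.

False

|tiles in bin 4| = 6.
|tiles in bin 3| = 9.
The claim requires 6 ≥ 9, which does not hold.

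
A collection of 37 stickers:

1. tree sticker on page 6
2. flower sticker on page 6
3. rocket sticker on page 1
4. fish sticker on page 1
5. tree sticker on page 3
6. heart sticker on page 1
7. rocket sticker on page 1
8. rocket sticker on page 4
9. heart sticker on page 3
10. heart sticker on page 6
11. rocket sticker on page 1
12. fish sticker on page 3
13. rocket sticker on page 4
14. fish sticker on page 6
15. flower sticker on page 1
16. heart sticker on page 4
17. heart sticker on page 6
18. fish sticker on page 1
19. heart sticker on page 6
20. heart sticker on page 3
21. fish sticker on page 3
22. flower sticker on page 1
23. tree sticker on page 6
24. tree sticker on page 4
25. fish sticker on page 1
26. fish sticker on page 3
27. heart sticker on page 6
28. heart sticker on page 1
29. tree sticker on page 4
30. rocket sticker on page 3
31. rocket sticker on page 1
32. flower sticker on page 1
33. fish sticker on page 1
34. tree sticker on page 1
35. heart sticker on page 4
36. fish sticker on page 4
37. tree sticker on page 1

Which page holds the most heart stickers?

page 6

Counts by page (restricted to heart stickers): page 6→4, page 1→2, page 4→2, page 3→2.
The maximum is 4, held uniquely by page 6.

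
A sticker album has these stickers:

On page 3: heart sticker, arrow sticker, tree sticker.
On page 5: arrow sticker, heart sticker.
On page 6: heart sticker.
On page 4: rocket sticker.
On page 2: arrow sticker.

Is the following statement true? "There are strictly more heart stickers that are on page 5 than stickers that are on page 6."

There is 1 heart sticker on page 5.
There is 1 sticker on page 6.
The claim requires 1 > 1, which does not hold.

False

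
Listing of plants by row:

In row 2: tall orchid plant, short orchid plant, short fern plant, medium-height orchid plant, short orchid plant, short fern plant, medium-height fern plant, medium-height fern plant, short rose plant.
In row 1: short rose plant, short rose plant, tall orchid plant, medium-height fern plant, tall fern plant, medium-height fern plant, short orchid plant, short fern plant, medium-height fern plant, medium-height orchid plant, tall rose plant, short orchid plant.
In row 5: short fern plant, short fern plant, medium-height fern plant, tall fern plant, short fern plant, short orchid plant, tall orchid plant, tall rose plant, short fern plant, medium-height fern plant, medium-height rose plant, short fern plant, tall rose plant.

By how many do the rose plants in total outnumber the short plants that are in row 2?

rose plants: 7.
short plants in row 2: 5.
7 − 5 = 2.

2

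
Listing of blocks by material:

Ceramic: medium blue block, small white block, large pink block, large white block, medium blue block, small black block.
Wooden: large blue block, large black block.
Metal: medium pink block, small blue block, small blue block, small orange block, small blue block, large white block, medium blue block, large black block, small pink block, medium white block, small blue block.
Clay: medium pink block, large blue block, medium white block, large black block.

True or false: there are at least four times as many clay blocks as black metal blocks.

clay blocks: 4.
black metal blocks: 1.
The claim requires 4 ≥ 4 × 1 = 4, which holds.

True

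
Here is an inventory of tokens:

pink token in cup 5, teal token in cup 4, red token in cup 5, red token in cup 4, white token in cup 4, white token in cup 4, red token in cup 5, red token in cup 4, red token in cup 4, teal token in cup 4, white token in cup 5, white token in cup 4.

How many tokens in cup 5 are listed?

4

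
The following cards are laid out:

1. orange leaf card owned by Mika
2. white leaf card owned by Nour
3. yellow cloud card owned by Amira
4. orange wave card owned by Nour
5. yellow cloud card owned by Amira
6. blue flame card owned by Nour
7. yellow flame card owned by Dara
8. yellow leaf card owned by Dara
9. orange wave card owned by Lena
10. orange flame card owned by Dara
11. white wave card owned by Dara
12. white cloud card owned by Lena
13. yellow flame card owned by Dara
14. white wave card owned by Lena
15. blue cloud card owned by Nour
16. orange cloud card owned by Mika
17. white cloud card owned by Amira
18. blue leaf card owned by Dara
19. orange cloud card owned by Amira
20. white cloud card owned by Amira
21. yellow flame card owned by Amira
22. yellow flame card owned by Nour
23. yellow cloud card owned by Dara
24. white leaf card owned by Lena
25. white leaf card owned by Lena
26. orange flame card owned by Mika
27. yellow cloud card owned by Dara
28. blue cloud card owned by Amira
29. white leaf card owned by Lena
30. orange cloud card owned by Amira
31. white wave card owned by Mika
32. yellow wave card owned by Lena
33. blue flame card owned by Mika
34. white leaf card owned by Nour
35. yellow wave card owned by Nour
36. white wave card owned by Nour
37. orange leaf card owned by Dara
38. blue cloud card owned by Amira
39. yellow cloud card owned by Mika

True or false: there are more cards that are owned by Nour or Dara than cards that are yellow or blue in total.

False

cards owned by Nour or Dara: 17.
cards that are yellow or blue: 18.
The claim requires 17 > 18, which does not hold.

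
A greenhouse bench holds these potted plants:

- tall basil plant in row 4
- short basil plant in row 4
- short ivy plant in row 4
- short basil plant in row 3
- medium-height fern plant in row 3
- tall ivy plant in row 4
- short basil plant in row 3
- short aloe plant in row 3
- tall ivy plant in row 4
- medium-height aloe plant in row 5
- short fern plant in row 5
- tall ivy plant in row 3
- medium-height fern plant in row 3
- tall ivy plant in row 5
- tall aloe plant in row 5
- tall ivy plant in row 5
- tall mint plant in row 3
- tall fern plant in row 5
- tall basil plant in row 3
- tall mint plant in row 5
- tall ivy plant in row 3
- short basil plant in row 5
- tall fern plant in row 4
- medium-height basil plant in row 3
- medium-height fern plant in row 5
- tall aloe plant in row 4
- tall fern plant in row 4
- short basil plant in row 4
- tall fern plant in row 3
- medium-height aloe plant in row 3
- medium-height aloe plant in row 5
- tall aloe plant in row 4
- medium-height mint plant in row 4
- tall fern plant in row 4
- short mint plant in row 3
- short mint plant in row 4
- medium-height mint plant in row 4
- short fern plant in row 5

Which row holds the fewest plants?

row 5

Counts by row: row 4→14, row 3→13, row 5→11.
The minimum is 11, held uniquely by row 5.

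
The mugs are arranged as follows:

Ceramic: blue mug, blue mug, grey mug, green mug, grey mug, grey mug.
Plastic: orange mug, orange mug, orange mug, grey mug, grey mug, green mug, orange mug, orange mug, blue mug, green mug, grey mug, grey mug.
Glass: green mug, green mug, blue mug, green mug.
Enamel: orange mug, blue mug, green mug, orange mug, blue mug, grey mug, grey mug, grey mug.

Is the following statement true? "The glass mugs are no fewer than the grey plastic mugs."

glass mugs: 4.
grey plastic mugs: 4.
The claim requires 4 ≥ 4, which holds.

True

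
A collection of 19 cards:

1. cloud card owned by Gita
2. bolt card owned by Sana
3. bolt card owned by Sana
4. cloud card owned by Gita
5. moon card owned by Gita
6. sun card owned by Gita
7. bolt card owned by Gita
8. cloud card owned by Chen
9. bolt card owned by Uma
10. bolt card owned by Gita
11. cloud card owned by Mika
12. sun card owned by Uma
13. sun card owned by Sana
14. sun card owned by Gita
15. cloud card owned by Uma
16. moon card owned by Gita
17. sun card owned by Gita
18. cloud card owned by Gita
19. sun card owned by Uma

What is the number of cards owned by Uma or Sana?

7

Sana: 3; Uma: 4; together 3 + 4 = 7.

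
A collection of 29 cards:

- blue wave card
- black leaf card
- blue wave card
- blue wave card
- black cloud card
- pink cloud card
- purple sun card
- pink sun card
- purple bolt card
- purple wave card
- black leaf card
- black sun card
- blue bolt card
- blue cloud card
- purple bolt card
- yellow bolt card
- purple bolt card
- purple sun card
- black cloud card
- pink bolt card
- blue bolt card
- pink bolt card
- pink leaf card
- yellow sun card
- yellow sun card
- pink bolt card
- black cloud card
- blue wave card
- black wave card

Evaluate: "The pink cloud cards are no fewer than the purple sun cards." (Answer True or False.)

False

pink cloud cards: 1.
purple sun cards: 2.
The claim requires 1 ≥ 2, which does not hold.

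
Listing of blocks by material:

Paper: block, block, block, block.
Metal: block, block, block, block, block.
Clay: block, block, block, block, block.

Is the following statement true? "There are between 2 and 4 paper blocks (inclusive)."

|paper blocks| = 4.
The claim requires 2 ≤ 4 ≤ 4, which holds.

True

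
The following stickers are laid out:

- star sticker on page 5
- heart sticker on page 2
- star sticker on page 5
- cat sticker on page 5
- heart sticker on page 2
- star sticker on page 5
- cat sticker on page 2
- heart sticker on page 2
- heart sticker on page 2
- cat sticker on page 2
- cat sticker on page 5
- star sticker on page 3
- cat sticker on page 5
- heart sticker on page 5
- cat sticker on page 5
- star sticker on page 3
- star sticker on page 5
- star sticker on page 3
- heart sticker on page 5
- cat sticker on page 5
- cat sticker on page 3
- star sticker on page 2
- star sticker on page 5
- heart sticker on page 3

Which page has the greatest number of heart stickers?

page 2

Counts by page (restricted to heart stickers): page 2→4, page 5→2, page 3→1.
The maximum is 4, held uniquely by page 2.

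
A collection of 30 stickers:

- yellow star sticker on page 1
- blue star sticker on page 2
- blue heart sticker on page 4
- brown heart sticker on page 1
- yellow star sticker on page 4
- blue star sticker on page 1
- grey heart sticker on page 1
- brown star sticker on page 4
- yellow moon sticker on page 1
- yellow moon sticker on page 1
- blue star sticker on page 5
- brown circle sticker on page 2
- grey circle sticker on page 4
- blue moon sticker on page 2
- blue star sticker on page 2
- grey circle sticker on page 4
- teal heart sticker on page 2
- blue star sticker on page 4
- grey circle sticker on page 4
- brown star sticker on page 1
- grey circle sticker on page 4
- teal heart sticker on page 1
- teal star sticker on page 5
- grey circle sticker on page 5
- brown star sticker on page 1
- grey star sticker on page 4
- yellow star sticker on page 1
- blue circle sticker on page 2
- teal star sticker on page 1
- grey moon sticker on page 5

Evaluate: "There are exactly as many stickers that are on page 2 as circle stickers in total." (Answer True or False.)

There are 6 stickers on page 2.
There are 7 circle stickers.
The claim requires 6 = 7, which does not hold.

False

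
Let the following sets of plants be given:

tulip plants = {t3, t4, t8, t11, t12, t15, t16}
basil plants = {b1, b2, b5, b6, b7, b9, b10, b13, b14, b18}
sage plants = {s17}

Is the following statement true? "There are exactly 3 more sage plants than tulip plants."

|sage plants| = 1.
|tulip plants| = 7.
The claim requires 1 − 7 (= -6) to equal 3, which does not hold.

False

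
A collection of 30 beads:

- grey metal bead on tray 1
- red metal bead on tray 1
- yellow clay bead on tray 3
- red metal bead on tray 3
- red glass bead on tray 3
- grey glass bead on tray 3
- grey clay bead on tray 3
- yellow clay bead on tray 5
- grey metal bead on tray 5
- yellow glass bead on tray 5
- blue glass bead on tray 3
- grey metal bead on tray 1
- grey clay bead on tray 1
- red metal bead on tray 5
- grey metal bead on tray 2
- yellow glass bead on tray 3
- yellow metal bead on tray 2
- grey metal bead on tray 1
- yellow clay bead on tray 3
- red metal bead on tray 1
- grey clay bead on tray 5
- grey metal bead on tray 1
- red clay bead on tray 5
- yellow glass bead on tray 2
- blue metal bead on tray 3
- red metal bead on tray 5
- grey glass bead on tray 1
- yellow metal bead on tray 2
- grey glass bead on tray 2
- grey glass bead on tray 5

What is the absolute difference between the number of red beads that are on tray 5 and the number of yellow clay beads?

0

red beads on tray 5: 3. yellow clay beads: 3.
|3 − 3| = 3 − 3 = 0.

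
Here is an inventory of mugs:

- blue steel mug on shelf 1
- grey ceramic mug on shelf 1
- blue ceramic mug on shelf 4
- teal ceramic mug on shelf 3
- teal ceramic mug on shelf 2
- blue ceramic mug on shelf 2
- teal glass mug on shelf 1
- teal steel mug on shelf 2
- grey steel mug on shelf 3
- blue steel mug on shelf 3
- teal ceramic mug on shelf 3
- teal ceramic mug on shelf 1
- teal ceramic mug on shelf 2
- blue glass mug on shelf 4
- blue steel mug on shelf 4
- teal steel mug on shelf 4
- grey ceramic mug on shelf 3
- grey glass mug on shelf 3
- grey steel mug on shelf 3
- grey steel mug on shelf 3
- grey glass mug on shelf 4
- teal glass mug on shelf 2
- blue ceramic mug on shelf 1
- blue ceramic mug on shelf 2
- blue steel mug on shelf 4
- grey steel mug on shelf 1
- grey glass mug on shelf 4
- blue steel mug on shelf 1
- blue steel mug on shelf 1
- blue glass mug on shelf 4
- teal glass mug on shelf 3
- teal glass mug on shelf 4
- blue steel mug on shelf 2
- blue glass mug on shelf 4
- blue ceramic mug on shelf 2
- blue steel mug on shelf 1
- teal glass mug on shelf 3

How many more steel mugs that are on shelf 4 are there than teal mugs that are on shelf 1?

1

steel mugs on shelf 4: 3.
teal mugs on shelf 1: 2.
3 − 2 = 1.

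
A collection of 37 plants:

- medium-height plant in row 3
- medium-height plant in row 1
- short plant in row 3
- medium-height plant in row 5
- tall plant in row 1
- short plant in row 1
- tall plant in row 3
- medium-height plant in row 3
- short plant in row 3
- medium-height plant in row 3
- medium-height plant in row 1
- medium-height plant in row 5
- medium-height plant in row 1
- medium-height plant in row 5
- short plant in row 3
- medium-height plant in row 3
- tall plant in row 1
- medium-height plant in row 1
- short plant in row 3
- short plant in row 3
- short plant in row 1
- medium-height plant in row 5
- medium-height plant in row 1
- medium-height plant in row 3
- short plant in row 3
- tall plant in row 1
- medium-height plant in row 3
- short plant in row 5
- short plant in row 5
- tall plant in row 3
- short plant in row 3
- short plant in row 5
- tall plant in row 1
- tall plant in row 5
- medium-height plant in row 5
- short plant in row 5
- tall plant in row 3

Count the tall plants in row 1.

4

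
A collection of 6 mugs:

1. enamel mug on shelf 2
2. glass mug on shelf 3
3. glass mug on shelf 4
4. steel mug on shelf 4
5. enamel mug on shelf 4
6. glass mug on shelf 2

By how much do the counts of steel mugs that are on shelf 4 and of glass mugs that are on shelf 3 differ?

steel mugs on shelf 4: 1. glass mugs on shelf 3: 1.
|1 − 1| = 1 − 1 = 0.

0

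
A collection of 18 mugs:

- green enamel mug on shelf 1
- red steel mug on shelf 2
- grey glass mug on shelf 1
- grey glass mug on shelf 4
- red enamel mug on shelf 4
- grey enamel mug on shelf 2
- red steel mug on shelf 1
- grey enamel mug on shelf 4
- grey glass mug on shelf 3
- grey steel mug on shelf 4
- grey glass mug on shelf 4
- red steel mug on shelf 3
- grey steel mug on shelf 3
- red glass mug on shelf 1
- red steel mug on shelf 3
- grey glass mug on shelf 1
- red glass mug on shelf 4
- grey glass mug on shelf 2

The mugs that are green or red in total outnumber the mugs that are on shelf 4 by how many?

2

mugs that are green or red: 8.
mugs on shelf 4: 6.
8 − 6 = 2.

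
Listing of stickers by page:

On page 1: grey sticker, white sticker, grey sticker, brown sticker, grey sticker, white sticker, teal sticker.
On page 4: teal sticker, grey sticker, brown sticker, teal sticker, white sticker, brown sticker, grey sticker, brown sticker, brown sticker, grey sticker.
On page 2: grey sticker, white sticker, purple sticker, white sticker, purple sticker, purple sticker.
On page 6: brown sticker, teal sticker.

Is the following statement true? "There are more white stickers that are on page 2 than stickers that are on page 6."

False

white stickers on page 2: 2.
stickers on page 6: 2.
The claim requires 2 > 2, which does not hold.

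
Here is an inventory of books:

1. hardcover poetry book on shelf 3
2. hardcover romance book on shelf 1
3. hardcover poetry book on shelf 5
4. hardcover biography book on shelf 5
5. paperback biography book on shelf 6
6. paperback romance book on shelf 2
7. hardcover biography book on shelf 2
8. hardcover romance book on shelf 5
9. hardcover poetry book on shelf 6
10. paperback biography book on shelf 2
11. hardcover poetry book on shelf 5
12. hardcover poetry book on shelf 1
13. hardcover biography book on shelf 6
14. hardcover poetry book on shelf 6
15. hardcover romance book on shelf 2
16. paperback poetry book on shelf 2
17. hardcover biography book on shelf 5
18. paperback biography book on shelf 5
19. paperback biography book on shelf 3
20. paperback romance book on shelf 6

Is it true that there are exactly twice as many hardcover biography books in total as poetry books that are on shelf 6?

|hardcover biography books| = 4.
|poetry books on shelf 6| = 2.
The claim requires 4 = 2 × 2 = 4, which holds.

True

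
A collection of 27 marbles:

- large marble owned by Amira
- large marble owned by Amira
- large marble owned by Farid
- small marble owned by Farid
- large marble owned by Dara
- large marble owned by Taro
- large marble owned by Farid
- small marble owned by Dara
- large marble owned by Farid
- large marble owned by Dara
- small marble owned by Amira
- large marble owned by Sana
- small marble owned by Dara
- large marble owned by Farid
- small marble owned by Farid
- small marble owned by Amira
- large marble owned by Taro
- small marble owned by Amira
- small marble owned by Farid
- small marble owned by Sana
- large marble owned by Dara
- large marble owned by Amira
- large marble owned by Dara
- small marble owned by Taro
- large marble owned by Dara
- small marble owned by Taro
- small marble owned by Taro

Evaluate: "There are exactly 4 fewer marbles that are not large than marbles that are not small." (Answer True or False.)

There are 12 marbles that are not large.
There are 15 marbles that are not small.
The claim requires 15 − 12 (= 3) to equal 4, which does not hold.

False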